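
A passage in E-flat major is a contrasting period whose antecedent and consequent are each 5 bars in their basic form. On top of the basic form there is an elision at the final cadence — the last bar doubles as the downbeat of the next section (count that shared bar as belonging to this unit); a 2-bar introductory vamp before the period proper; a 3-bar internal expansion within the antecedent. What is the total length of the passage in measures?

Basic contrasting period: 5 + 5 = 10 bars.
10 (basic form) + 2 (introduction) + 3 (internal expansion) = 15.
The elision shares a bar with the next section but does not change this unit's count.

15 measures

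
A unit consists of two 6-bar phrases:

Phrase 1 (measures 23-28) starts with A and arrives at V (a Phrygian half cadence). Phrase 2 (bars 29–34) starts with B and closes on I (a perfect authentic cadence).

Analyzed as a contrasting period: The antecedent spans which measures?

measures 23–28

The antecedent is the phrase ending with the weaker cadence (Phrygian half cadence, phrase 1) and the consequent the one ending more conclusively (perfect authentic cadence, phrase 2); the antecedent is mm. 23–28.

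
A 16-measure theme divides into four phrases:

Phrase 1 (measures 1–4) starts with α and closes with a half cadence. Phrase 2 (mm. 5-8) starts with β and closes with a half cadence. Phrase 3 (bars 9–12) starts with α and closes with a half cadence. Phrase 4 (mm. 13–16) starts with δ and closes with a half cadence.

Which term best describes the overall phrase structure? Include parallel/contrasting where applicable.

Phrase 4 ends with a half cadence, no stronger than phrase 2's half cadence, so the four phrases do not form a double period; nor do phrases 3–4 duplicate 1–2, so it is not a repeated period. With no phrase reaching a conclusive cadence, the passage is a phrase group.

phrase group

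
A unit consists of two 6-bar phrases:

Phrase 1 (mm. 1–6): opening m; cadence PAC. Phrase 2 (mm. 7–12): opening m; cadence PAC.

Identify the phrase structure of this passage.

repeated phrase

Both phrases have the same opening (m) and the same cadence (perfect authentic cadence): the second is a restatement, not a consequent, so this is a repeated phrase rather than a period.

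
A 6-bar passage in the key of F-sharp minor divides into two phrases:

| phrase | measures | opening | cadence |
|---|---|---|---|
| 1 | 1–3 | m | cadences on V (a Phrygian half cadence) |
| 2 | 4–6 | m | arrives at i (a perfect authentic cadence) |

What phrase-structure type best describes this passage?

Phrase 1 ends with a Phrygian half cadence (weaker) and phrase 2 with a perfect authentic cadence (stronger): antecedent + consequent = a period.
The two phrases open with the same material (m / m), so the period is parallel.

parallel period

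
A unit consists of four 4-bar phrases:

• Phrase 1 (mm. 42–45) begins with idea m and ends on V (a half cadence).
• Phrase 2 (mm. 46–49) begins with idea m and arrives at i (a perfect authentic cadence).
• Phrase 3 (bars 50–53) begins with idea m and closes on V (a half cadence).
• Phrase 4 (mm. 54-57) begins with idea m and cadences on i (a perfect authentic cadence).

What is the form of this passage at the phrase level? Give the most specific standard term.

The cadence pattern HC–PAC–HC–PAC is weak–strong twice, and phrases 3–4 restate phrases 1–2: a period heard twice, not a double period (which would end weakly at phrase 2).

repeated period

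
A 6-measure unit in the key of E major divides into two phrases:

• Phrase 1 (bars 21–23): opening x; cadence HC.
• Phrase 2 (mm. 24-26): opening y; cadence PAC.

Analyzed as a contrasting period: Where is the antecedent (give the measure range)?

measures 21–23

The antecedent is the phrase ending with the weaker cadence (half cadence, phrase 1) and the consequent the one ending more conclusively (perfect authentic cadence, phrase 2); the antecedent is mm. 21-23.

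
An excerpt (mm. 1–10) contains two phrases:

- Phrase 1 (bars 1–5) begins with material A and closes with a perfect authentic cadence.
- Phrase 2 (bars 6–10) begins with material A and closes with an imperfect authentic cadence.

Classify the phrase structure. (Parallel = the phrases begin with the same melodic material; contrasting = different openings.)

phrase group

The second phrase closes with an imperfect authentic cadence, which is not stronger than the first phrase's perfect authentic cadence; without a weak→strong cadential pair there is no antecedent–consequent relationship, so this is a phrase group rather than a period.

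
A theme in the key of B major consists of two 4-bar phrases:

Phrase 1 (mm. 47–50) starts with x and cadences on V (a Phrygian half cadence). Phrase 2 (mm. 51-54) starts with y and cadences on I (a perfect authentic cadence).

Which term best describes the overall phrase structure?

contrasting period

Phrase 1 ends with a Phrygian half cadence (weaker) and phrase 2 with a perfect authentic cadence (stronger): antecedent + consequent = a period.
The two phrases open with different material (x / y), so the period is contrasting.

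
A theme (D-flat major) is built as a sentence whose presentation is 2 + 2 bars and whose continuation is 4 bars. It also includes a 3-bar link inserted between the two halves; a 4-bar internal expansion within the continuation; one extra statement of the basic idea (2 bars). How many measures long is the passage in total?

17 measures

Basic sentence: 2 + 2 + 4 = 8 bars.
8 (basic form) + 3 (link) + 4 (internal expansion) + 2 (extra statement) = 17.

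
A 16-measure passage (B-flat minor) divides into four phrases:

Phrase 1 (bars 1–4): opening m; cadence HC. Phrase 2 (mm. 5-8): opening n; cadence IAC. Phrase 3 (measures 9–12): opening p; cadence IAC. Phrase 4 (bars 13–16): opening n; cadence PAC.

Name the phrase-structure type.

contrasting double period

Four phrases in two halves: the first half (measures 1–8) ends with an imperfect authentic cadence, the second (mm. 9-16) with a perfect authentic cadence — a large antecedent–consequent pair, i.e. a double period.
Phrase 3 begins with different material from phrase 1, making it contrasting.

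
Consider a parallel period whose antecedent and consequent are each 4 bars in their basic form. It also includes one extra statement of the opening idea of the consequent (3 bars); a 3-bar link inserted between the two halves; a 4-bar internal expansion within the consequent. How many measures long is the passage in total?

18 measures

Basic parallel period: 4 + 4 = 8 bars.
8 (basic form) + 3 (extra statement) + 3 (link) + 4 (internal expansion) = 18.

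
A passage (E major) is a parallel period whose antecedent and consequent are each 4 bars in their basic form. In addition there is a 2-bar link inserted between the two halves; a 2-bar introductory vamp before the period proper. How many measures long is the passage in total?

12 measures

Basic parallel period: 4 + 4 = 8 bars.
8 (basic form) + 2 (link) + 2 (introduction) = 12.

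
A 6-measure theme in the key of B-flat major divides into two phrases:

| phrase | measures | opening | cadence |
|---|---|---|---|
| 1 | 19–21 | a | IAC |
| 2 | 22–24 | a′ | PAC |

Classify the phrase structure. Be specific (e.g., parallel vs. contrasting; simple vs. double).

Phrase 1 ends with an imperfect authentic cadence (weaker) and phrase 2 with a perfect authentic cadence (stronger): antecedent + consequent = a period.
The two phrases open with the same material (a / a′), so the period is parallel.

parallel period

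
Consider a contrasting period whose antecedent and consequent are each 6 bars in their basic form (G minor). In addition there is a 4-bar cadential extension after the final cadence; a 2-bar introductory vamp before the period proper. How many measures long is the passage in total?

18 measures

Basic contrasting period: 6 + 6 = 12 bars.
12 (basic form) + 4 (cadential extension) + 2 (introduction) = 18.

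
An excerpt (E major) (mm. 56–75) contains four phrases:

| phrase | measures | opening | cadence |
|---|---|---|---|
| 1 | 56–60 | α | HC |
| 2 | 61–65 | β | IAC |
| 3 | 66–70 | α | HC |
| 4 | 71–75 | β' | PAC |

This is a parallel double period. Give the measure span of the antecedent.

measures 56–65

In a double period the first pair of phrases (ending imperfect authentic cadence) is the large antecedent and the second pair (ending perfect authentic cadence) is the large consequent; the antecedent is measures 56–65.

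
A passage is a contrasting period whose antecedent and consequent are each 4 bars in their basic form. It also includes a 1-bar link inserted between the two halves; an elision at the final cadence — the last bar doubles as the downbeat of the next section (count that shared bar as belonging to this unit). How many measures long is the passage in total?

9 measures

Basic contrasting period: 4 + 4 = 8 bars.
8 (basic form) + 1 (link) = 9.
The elision shares a bar with the next section but does not change this unit's count.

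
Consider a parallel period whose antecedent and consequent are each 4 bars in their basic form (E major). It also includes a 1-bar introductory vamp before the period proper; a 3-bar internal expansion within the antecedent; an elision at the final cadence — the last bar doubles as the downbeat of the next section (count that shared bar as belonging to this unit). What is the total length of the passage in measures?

Basic parallel period: 4 + 4 = 8 bars.
8 (basic form) + 1 (introduction) + 3 (internal expansion) = 12.
The elision shares a bar with the next section but does not change this unit's count.

12 measures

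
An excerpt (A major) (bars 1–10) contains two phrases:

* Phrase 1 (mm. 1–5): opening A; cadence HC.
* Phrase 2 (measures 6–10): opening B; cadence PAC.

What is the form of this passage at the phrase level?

Phrase 1 ends with a half cadence (weaker) and phrase 2 with a perfect authentic cadence (stronger): antecedent + consequent = a period.
The two phrases open with different material (A / B), so the period is contrasting.

contrasting period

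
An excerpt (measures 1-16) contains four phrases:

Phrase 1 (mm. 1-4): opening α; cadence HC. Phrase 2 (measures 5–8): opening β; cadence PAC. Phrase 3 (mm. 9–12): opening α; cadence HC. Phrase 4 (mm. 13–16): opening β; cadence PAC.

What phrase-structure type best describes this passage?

repeated period

The cadence pattern HC–PAC–HC–PAC is weak–strong twice, and phrases 3–4 restate phrases 1–2: a period heard twice, not a double period (which would end weakly at phrase 2).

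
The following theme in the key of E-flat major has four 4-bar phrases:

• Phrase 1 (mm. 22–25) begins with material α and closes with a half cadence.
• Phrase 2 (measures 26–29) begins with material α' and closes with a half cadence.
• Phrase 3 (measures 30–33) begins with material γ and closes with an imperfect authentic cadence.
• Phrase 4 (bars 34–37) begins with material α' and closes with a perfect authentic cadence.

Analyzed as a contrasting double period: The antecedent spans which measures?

measures 22–29

In a double period the four phrases pair into a large antecedent (phrases 1–2, ending half cadence) and a large consequent (phrases 3–4, ending perfect authentic cadence). The antecedent spans bars 22–29.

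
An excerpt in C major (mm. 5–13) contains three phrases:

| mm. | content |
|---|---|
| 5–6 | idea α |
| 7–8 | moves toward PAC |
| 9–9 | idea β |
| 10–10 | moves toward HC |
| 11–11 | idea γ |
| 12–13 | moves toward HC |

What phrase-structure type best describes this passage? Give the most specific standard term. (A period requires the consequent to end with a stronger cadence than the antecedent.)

phrase group

The final phrase closes with a half cadence, which is not stronger than the preceding half cadence; the 3 phrases lack an overall antecedent–consequent design and so form a phrase group.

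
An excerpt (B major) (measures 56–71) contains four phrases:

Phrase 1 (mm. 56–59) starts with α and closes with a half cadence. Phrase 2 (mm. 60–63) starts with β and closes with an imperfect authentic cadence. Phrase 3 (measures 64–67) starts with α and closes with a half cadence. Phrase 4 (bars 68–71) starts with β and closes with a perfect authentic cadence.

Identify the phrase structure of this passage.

parallel double period

Four phrases in two halves: the first half (bars 56–63) ends with an imperfect authentic cadence, the second (bars 64–71) with a perfect authentic cadence — a large antecedent–consequent pair, i.e. a double period.
Phrase 3 begins with the same material as phrase 1, making it parallel.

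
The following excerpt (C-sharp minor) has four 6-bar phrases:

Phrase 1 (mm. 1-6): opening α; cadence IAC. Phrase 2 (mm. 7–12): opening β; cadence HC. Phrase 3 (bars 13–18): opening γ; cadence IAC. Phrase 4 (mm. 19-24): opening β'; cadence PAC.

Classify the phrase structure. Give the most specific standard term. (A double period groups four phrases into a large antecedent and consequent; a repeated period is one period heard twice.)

contrasting double period

Four phrases in two halves: the first half (mm. 1–12) ends with a half cadence, the second (mm. 13–24) with a perfect authentic cadence — a large antecedent–consequent pair, i.e. a double period.
Phrase 3 begins with different material from phrase 1, making it contrasting.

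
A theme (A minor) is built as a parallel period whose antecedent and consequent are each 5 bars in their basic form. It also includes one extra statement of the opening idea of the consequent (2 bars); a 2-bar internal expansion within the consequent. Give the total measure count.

Basic parallel period: 5 + 5 = 10 bars.
10 (basic form) + 2 (extra statement) + 2 (internal expansion) = 14.

14 measures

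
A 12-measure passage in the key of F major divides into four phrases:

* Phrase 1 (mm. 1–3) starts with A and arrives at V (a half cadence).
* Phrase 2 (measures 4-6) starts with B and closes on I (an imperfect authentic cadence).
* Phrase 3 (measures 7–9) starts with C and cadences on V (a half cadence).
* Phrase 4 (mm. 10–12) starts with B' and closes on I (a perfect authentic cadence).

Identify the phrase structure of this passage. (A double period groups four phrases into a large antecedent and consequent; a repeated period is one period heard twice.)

contrasting double period

Four phrases in two halves: the first half (mm. 1–6) ends with an imperfect authentic cadence, the second (bars 7-12) with a perfect authentic cadence — a large antecedent–consequent pair, i.e. a double period.
Phrase 3 begins with different material from phrase 1, making it contrasting.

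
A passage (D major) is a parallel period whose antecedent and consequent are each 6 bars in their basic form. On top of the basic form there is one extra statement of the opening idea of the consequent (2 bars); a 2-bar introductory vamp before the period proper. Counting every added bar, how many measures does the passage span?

16 measures

Basic parallel period: 6 + 6 = 12 bars.
12 (basic form) + 2 (extra statement) + 2 (introduction) = 16.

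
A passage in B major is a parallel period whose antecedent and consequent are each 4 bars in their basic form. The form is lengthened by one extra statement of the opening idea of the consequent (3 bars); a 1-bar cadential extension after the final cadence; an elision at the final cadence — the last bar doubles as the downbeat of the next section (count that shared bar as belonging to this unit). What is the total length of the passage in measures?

Basic parallel period: 4 + 4 = 8 bars.
8 (basic form) + 3 (extra statement) + 1 (cadential extension) = 12.
The elision shares a bar with the next section but does not change this unit's count.

12 measures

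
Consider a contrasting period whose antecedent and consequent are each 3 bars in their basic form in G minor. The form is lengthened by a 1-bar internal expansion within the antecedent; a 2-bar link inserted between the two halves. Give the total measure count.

9 measures

Basic contrasting period: 3 + 3 = 6 bars.
6 (basic form) + 1 (internal expansion) + 2 (link) = 9.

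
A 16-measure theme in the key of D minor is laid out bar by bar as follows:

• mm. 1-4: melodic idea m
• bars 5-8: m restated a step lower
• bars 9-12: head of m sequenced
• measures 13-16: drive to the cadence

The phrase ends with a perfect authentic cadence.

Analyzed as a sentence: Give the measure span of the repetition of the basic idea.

The presentation of a sentence is the basic idea (mm. 1-4) plus its repetition (measures 5–8); the repetition of the basic idea is therefore mm. 5–8.

measures 5–8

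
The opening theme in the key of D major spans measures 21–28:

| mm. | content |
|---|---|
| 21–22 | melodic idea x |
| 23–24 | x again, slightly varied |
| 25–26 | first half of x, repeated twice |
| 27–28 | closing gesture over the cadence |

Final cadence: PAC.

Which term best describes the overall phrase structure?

Basic idea (bars 21-22) + its repetition (mm. 23–24) form the presentation; fragmentation and cadence (measures 25–28) form the continuation — the 8-bar whole is a sentence.

sentence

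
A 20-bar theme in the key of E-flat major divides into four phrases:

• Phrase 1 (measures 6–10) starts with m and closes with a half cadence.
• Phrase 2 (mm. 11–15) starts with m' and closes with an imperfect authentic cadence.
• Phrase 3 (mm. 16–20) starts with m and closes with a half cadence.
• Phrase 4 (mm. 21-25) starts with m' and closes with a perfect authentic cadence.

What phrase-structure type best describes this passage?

Four phrases in two halves: the first half (measures 6–15) ends with an imperfect authentic cadence, the second (measures 16-25) with a perfect authentic cadence — a large antecedent–consequent pair, i.e. a double period.
Phrase 3 begins with the same material as phrase 1, making it parallel.

parallel double period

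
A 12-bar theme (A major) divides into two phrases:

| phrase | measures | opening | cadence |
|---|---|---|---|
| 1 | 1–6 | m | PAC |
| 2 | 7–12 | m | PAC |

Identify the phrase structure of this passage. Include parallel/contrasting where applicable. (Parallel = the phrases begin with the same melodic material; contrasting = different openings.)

repeated phrase

Both phrases have the same opening (m) and the same cadence (perfect authentic cadence): the second is a restatement, not a consequent, so this is a repeated phrase rather than a period.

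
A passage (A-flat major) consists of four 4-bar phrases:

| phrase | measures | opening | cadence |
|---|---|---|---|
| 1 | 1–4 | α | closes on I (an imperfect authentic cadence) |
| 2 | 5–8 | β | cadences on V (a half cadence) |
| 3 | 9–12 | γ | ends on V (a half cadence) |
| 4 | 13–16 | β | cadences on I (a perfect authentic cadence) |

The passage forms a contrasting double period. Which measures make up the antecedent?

In a double period the four phrases pair into a large antecedent (phrases 1–2, ending half cadence) and a large consequent (phrases 3–4, ending perfect authentic cadence). The antecedent spans bars 1-8.

measures 1–8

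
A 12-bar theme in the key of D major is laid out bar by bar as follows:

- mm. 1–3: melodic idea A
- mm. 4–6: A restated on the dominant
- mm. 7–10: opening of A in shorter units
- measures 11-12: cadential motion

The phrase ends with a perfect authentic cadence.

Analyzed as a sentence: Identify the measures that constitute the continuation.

measures 7–12

After the presentation (mm. 1-6), the continuation covers the fragmentation through the cadence: bars 7–12.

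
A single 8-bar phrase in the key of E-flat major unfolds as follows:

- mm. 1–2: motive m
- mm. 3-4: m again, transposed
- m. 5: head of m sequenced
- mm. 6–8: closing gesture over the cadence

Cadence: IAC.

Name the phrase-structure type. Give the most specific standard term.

Basic idea (bars 1–2) + its repetition (bars 3–4) form the presentation; fragmentation and cadence (bars 5–8) form the continuation — the 8-bar whole is a sentence.

sentence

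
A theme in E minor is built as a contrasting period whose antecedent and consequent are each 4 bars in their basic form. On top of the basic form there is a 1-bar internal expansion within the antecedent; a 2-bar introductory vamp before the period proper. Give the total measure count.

Basic contrasting period: 4 + 4 = 8 bars.
8 (basic form) + 1 (internal expansion) + 2 (introduction) = 11.

11 measures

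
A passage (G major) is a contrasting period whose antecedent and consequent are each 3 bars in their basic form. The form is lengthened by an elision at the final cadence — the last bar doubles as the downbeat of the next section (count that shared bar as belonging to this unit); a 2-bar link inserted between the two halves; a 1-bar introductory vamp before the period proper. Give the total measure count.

Basic contrasting period: 3 + 3 = 6 bars.
6 (basic form) + 2 (link) + 1 (introduction) = 9.
The elision shares a bar with the next section but does not change this unit's count.

9 measures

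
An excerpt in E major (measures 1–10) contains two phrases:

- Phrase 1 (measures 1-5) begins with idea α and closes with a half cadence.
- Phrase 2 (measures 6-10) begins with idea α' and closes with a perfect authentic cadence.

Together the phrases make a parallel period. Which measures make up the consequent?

measures 6–10

The phrase ending with the weaker cadence (half cadence) is the antecedent; the one ending more conclusively (perfect authentic cadence) is the consequent. The consequent is measures 6–10.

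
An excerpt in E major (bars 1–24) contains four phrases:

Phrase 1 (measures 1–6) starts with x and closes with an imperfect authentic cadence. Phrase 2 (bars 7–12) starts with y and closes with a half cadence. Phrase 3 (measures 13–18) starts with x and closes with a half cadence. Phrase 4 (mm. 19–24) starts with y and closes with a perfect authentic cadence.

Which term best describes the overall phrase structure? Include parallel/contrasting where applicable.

parallel double period

Four phrases in two halves: the first half (measures 1–12) ends with a half cadence, the second (bars 13–24) with a perfect authentic cadence — a large antecedent–consequent pair, i.e. a double period.
Phrase 3 begins with the same material as phrase 1, making it parallel.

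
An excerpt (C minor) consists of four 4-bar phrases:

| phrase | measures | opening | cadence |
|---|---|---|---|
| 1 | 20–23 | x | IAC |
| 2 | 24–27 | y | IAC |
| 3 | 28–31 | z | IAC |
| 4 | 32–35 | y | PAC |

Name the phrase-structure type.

Four phrases in two halves: the first half (mm. 20–27) ends with an imperfect authentic cadence, the second (bars 28-35) with a perfect authentic cadence — a large antecedent–consequent pair, i.e. a double period.
Phrase 3 begins with different material from phrase 1, making it contrasting.

contrasting double period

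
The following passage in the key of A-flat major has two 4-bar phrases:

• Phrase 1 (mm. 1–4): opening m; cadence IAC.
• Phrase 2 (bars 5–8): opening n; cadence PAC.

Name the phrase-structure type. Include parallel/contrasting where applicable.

Phrase 1 ends with an imperfect authentic cadence (weaker) and phrase 2 with a perfect authentic cadence (stronger): antecedent + consequent = a period.
The two phrases open with different material (m / n), so the period is contrasting.

contrasting period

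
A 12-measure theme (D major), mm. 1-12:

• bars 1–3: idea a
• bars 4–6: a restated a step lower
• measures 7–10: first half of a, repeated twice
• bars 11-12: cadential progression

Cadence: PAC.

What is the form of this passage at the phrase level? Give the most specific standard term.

Basic idea (measures 1–3) + its repetition (bars 4-6) form the presentation; fragmentation and cadence (bars 7–12) form the continuation — the 12-bar whole is a sentence.

sentence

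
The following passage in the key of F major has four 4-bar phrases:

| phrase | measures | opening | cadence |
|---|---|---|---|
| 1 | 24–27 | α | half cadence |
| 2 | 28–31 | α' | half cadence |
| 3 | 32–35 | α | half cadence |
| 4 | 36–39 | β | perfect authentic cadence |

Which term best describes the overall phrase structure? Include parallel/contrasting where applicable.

Four phrases in two halves: the first half (mm. 24–31) ends with a half cadence, the second (mm. 32–39) with a perfect authentic cadence — a large antecedent–consequent pair, i.e. a double period.
Phrase 3 begins with the same material as phrase 1, making it parallel.

parallel double period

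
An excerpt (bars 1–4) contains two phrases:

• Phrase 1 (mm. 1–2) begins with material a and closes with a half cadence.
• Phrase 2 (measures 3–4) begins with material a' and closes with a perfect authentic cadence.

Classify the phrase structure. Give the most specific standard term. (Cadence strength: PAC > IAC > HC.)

parallel period

Phrase 1 ends with a half cadence (weaker) and phrase 2 with a perfect authentic cadence (stronger): antecedent + consequent = a period.
The two phrases open with the same material (a / a'), so the period is parallel.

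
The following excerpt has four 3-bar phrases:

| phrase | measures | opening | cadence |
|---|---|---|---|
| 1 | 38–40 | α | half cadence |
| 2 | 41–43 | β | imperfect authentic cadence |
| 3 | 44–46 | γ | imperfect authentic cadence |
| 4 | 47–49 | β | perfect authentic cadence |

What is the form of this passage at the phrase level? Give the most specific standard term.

Four phrases in two halves: the first half (bars 38–43) ends with an imperfect authentic cadence, the second (measures 44–49) with a perfect authentic cadence — a large antecedent–consequent pair, i.e. a double period.
Phrase 3 begins with different material from phrase 1, making it contrasting.

contrasting double period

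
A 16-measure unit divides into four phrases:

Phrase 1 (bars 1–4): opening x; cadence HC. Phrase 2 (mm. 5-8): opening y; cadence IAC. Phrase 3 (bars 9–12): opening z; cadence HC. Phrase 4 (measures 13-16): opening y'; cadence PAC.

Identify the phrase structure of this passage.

contrasting double period

Four phrases in two halves: the first half (measures 1-8) ends with an imperfect authentic cadence, the second (mm. 9–16) with a perfect authentic cadence — a large antecedent–consequent pair, i.e. a double period.
Phrase 3 begins with different material from phrase 1, making it contrasting.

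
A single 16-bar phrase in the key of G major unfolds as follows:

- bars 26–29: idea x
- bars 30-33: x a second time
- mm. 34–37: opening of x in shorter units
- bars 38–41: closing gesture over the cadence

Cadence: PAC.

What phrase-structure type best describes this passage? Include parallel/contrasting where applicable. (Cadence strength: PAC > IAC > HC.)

Basic idea (mm. 26–29) + its repetition (bars 30–33) form the presentation; fragmentation and cadence (mm. 34-41) form the continuation — the 16-bar whole is a sentence.

sentence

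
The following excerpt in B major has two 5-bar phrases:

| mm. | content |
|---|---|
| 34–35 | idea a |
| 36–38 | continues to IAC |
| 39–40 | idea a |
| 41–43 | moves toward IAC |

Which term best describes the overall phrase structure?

repeated phrase

Both phrases have the same opening (a) and the same cadence (imperfect authentic cadence): the second is a restatement, not a consequent, so this is a repeated phrase rather than a period.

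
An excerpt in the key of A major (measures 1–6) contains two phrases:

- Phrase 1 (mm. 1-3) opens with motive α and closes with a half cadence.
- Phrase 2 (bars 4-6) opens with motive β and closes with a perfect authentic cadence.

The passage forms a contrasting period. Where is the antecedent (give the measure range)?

The antecedent is the phrase ending with the weaker cadence (half cadence, phrase 1) and the consequent the one ending more conclusively (perfect authentic cadence, phrase 2); the antecedent is bars 1–3.

measures 1–3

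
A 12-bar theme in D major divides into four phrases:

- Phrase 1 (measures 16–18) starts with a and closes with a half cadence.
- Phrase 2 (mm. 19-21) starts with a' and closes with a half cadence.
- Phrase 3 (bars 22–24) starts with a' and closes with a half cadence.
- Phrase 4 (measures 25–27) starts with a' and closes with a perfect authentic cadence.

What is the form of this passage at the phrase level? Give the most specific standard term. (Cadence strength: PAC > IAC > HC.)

parallel double period

Four phrases in two halves: the first half (mm. 16–21) ends with a half cadence, the second (mm. 22–27) with a perfect authentic cadence — a large antecedent–consequent pair, i.e. a double period.
Phrase 3 begins with the same material as phrase 1, making it parallel.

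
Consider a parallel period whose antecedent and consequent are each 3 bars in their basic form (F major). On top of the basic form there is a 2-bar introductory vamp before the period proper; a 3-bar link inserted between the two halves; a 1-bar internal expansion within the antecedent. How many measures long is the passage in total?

12 measures

Basic parallel period: 3 + 3 = 6 bars.
6 (basic form) + 2 (introduction) + 3 (link) + 1 (internal expansion) = 12.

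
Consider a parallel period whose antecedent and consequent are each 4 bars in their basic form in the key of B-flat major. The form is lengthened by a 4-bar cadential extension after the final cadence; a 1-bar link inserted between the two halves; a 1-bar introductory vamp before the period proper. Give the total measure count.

14 measures

Basic parallel period: 4 + 4 = 8 bars.
8 (basic form) + 4 (cadential extension) + 1 (link) + 1 (introduction) = 14.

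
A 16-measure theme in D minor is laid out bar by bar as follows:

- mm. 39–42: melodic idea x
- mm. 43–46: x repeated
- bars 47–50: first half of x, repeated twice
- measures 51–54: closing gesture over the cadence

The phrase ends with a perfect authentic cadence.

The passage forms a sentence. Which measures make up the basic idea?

measures 39–42

The presentation of a sentence is the basic idea (mm. 39–42) plus its repetition (bars 43-46); the basic idea is therefore mm. 39–42.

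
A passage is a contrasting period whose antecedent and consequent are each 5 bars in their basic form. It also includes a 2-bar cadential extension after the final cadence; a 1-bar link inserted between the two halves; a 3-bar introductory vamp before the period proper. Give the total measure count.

Basic contrasting period: 5 + 5 = 10 bars.
10 (basic form) + 2 (cadential extension) + 1 (link) + 3 (introduction) = 16.

16 measures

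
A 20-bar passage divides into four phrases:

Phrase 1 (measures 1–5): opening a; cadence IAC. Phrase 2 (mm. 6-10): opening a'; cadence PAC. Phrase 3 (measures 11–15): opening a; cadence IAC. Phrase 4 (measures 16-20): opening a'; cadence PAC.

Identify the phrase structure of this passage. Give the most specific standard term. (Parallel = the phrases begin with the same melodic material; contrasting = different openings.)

The cadence pattern IAC–PAC–IAC–PAC is weak–strong twice, and phrases 3–4 restate phrases 1–2: a period heard twice, not a double period (which would end weakly at phrase 2).

repeated period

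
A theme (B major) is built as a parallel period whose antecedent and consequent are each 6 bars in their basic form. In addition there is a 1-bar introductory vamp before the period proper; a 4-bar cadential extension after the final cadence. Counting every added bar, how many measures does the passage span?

Basic parallel period: 6 + 6 = 12 bars.
12 (basic form) + 1 (introduction) + 4 (cadential extension) = 17.

17 measures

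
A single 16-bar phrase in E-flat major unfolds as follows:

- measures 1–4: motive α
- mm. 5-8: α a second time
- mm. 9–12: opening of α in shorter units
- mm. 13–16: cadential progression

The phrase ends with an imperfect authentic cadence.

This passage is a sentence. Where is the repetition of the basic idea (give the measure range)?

measures 5–8

The presentation of a sentence is the basic idea (mm. 1–4) plus its repetition (mm. 5–8); the repetition of the basic idea is therefore mm. 5–8.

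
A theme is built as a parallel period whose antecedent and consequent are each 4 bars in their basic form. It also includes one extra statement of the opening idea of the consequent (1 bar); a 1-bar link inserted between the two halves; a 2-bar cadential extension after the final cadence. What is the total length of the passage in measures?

Basic parallel period: 4 + 4 = 8 bars.
8 (basic form) + 1 (extra statement) + 1 (link) + 2 (cadential extension) = 12.

12 measures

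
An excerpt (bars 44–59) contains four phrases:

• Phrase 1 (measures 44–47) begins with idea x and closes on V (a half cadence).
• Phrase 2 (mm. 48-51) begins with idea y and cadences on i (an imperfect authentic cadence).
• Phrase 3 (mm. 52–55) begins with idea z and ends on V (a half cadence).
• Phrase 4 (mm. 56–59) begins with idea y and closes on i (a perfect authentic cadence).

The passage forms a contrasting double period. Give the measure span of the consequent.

In a double period the four phrases pair into a large antecedent (phrases 1–2, ending imperfect authentic cadence) and a large consequent (phrases 3–4, ending perfect authentic cadence). The consequent spans measures 52–59.

measures 52–59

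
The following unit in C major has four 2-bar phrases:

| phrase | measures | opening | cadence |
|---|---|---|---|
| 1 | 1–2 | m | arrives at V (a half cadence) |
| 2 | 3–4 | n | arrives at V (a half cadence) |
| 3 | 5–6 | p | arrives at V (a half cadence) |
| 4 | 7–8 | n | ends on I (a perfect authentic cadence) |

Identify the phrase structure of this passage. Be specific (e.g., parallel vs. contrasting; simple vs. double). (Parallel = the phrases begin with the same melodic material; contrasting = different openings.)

Four phrases in two halves: the first half (bars 1–4) ends with a half cadence, the second (mm. 5–8) with a perfect authentic cadence — a large antecedent–consequent pair, i.e. a double period.
Phrase 3 begins with different material from phrase 1, making it contrasting.

contrasting double period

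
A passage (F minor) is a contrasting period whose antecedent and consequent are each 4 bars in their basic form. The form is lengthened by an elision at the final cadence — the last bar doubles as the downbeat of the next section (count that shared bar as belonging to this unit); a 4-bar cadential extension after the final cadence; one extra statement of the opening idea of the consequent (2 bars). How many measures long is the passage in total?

Basic contrasting period: 4 + 4 = 8 bars.
8 (basic form) + 4 (cadential extension) + 2 (extra statement) = 14.
The elision shares a bar with the next section but does not change this unit's count.

14 measures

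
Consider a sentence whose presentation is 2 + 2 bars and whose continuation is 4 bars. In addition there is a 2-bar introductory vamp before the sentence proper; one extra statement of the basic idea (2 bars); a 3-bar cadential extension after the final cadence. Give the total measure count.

Basic sentence: 2 + 2 + 4 = 8 bars.
8 (basic form) + 2 (introduction) + 2 (extra statement) + 3 (cadential extension) = 15.

15 measures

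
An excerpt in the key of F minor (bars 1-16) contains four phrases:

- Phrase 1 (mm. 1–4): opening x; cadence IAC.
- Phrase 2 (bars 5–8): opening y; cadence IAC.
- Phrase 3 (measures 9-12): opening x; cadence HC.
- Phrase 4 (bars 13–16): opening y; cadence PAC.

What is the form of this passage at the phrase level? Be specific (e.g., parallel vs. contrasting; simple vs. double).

Four phrases in two halves: the first half (mm. 1-8) ends with an imperfect authentic cadence, the second (mm. 9–16) with a perfect authentic cadence — a large antecedent–consequent pair, i.e. a double period.
Phrase 3 begins with the same material as phrase 1, making it parallel.

parallel double period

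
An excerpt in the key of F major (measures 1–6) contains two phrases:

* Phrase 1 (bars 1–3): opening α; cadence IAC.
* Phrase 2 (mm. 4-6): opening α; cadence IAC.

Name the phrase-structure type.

repeated phrase

Both phrases have the same opening (α) and the same cadence (imperfect authentic cadence): the second is a restatement, not a consequent, so this is a repeated phrase rather than a period.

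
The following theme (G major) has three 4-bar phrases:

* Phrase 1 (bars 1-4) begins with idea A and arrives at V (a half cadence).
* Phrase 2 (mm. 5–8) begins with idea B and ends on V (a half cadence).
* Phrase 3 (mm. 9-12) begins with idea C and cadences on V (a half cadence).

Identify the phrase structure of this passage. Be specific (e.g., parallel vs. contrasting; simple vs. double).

phrase group

The final phrase closes with a half cadence, which is not stronger than the preceding half cadence; the 3 phrases lack an overall antecedent–consequent design and so form a phrase group.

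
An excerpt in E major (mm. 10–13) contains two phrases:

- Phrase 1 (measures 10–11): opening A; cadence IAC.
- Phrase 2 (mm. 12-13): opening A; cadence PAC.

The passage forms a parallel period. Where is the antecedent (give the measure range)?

The antecedent is the phrase ending with the weaker cadence (imperfect authentic cadence, phrase 1) and the consequent the one ending more conclusively (perfect authentic cadence, phrase 2); the antecedent is measures 10-11.

measures 10–11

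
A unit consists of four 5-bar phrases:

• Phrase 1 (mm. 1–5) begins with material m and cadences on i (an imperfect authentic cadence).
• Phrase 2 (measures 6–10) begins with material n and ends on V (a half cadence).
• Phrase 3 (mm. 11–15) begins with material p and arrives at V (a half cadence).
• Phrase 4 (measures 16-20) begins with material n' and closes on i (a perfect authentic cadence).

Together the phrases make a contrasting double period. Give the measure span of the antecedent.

measures 1–10

In a double period the first pair of phrases (ending half cadence) is the large antecedent and the second pair (ending perfect authentic cadence) is the large consequent; the antecedent is measures 1–10.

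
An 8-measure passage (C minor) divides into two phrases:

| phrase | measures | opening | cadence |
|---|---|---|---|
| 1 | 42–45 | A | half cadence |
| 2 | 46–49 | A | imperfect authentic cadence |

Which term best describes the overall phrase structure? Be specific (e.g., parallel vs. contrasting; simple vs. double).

parallel period

Phrase 1 ends with a half cadence (weaker) and phrase 2 with an imperfect authentic cadence (stronger): antecedent + consequent = a period.
The two phrases open with the same material (A / A), so the period is parallel.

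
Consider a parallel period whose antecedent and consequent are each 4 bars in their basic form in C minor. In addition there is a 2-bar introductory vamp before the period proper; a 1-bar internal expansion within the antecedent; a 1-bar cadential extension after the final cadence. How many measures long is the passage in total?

12 measures

Basic parallel period: 4 + 4 = 8 bars.
8 (basic form) + 2 (introduction) + 1 (internal expansion) + 1 (cadential extension) = 12.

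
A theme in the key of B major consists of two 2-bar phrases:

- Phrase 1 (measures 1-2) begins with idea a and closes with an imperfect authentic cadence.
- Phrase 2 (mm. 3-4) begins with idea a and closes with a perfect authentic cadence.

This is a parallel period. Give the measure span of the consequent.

measures 3–4

The phrase ending with the weaker cadence (imperfect authentic cadence) is the antecedent; the one ending more conclusively (perfect authentic cadence) is the consequent. The consequent is measures 3–4.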